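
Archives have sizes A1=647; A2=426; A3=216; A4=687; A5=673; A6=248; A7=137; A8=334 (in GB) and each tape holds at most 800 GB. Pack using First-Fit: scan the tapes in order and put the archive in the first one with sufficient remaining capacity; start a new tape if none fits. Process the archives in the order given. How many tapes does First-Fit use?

5 tapes

A1 (647 GB) → tape 1 (remaining 153 GB)
A2 (426 GB) → tape 2 (remaining 374 GB)
A3 (216 GB) → tape 2 (remaining 158 GB)
A4 (687 GB) → tape 3 (remaining 113 GB)
A5 (673 GB) → tape 4 (remaining 127 GB)
A6 (248 GB) → tape 5 (remaining 552 GB)
A7 (137 GB) → tape 1 (remaining 16 GB)
A8 (334 GB) → tape 5 (remaining 218 GB)
Final tapes: [647,137] [426,216] [687] [673] [248,334].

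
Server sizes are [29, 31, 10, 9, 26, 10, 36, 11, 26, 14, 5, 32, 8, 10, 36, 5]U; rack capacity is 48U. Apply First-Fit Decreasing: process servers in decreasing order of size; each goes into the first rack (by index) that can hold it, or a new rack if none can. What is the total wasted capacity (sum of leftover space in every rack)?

Sorted descending: 36, 36, 32, 31, 29, 26, 26, 14, 11, 10, 10, 10, 9, 8, 5, 5.
36U → rack 1 (remaining 12U)
36U → rack 2 (remaining 12U)
32U → rack 3 (remaining 16U)
31U → rack 4 (remaining 17U)
29U → rack 5 (remaining 19U)
26U → rack 6 (remaining 22U)
26U → rack 7 (remaining 22U)
14U → rack 3 (remaining 2U)
11U → rack 1 (remaining 1U)
10U → rack 2 (remaining 2U)
10U → rack 4 (remaining 7U)
10U → rack 5 (remaining 9U)
9U → rack 5 (remaining 0U)
8U → rack 6 (remaining 14U)
5U → rack 4 (remaining 2U)
5U → rack 6 (remaining 9U)
7 racks × 48U = 336U; used 298U; unused 38U.

38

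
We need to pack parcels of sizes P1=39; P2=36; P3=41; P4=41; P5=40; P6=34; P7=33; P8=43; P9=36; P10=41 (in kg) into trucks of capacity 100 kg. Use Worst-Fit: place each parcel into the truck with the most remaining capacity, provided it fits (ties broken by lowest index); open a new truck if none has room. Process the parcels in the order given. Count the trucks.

5

truck 1: place P1 (39 kg), 61 kg left
truck 1: place P2 (36 kg), 25 kg left
truck 2: place P3 (41 kg), 59 kg left
truck 2: place P4 (41 kg), 18 kg left
truck 3: place P5 (40 kg), 60 kg left
truck 3: place P6 (34 kg), 26 kg left
truck 4: place P7 (33 kg), 67 kg left
truck 4: place P8 (43 kg), 24 kg left
truck 5: place P9 (36 kg), 64 kg left
truck 5: place P10 (41 kg), 23 kg left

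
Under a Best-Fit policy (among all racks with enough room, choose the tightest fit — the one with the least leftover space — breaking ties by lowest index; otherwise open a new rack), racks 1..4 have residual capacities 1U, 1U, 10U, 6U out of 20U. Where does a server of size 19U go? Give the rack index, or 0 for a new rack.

No rack has ≥ 19U free, so a new rack is opened.

0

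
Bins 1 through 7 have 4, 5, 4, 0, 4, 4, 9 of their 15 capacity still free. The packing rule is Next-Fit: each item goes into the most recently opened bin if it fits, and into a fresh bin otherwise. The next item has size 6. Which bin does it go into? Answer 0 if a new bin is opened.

Next-Fit only looks at bin 7, which has 9 free.
6 fits there.

7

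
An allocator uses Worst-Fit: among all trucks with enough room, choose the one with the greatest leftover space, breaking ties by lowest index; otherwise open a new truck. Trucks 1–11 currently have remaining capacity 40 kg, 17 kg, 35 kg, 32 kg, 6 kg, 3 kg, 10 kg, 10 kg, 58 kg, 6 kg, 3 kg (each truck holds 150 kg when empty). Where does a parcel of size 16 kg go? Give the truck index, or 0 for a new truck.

Trucks with room: truck 1 (40 kg), truck 2 (17 kg), truck 3 (35 kg), truck 4 (32 kg), truck 9 (58 kg).
Most room is truck 9 with 58 kg free.

9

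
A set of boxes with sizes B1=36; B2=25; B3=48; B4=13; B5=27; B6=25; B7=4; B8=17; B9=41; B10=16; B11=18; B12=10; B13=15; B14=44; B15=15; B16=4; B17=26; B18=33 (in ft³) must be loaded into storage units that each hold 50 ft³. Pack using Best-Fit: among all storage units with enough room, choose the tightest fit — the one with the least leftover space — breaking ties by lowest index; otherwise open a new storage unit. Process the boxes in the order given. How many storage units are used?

Put B1 (36 ft³) in storage unit 1; 14 ft³ remain.
Put B2 (25 ft³) in storage unit 2; 25 ft³ remain.
Put B3 (48 ft³) in storage unit 3; 2 ft³ remain.
Put B4 (13 ft³) in storage unit 1; 1 ft³ remain.
Put B5 (27 ft³) in storage unit 4; 23 ft³ remain.
Put B6 (25 ft³) in storage unit 2; 0 ft³ remain.
Put B7 (4 ft³) in storage unit 4; 19 ft³ remain.
Put B8 (17 ft³) in storage unit 4; 2 ft³ remain.
Put B9 (41 ft³) in storage unit 5; 9 ft³ remain.
Put B10 (16 ft³) in storage unit 6; 34 ft³ remain.
Put B11 (18 ft³) in storage unit 6; 16 ft³ remain.
Put B12 (10 ft³) in storage unit 6; 6 ft³ remain.
Put B13 (15 ft³) in storage unit 7; 35 ft³ remain.
Put B14 (44 ft³) in storage unit 8; 6 ft³ remain.
Put B15 (15 ft³) in storage unit 7; 20 ft³ remain.
Put B16 (4 ft³) in storage unit 6; 2 ft³ remain.
Put B17 (26 ft³) in storage unit 9; 24 ft³ remain.
Put B18 (33 ft³) in storage unit 10; 17 ft³ remain.
Final storage units: [36,13] [25,25] [48] [27,4,17] [41] [16,18,10,4] [15,15] [44] [26] [33].

10 storage units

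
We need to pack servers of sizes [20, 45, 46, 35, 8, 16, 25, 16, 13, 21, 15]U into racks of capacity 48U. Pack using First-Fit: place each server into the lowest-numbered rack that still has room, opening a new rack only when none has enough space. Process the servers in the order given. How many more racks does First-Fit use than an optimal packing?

0

First-Fit: [20,8,16] [45] [46] [35,13] [25,16] [21,15] → 6 racks.
Total size 260U; any packing needs at least ⌈260/48⌉ = 6 racks.
So 6 is already optimal.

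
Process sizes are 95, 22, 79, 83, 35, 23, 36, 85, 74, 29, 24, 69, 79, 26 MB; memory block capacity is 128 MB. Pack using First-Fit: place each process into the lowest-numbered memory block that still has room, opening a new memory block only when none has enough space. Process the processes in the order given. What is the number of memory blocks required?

Put 95 MB in memory block 1; 33 MB remain.
Put 22 MB in memory block 1; 11 MB remain.
Put 79 MB in memory block 2; 49 MB remain.
Put 83 MB in memory block 3; 45 MB remain.
Put 35 MB in memory block 2; 14 MB remain.
Put 23 MB in memory block 3; 22 MB remain.
Put 36 MB in memory block 4; 92 MB remain.
Put 85 MB in memory block 4; 7 MB remain.
Put 74 MB in memory block 5; 54 MB remain.
Put 29 MB in memory block 5; 25 MB remain.
Put 24 MB in memory block 5; 1 MB remain.
Put 69 MB in memory block 6; 59 MB remain.
Put 79 MB in memory block 7; 49 MB remain.
Put 26 MB in memory block 6; 33 MB remain.

7 memory blocks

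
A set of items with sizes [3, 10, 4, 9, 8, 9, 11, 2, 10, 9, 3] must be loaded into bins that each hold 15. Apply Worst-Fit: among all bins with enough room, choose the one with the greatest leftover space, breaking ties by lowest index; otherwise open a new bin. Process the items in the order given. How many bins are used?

7

Put 3 in bin 1; 12 remain.
Put 10 in bin 1; 2 remain.
Put 4 in bin 2; 11 remain.
Put 9 in bin 2; 2 remain.
Put 8 in bin 3; 7 remain.
Put 9 in bin 4; 6 remain.
Put 11 in bin 5; 4 remain.
Put 2 in bin 3; 5 remain.
Put 10 in bin 6; 5 remain.
Put 9 in bin 7; 6 remain.
Put 3 in bin 4; 3 remain.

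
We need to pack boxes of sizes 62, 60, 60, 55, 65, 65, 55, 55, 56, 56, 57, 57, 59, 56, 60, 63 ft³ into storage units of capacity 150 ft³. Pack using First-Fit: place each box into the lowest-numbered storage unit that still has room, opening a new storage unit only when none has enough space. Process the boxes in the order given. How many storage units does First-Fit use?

8

Put 62 ft³ in storage unit 1; 88 ft³ remain.
Put 60 ft³ in storage unit 1; 28 ft³ remain.
Put 60 ft³ in storage unit 2; 90 ft³ remain.
Put 55 ft³ in storage unit 2; 35 ft³ remain.
Put 65 ft³ in storage unit 3; 85 ft³ remain.
Put 65 ft³ in storage unit 3; 20 ft³ remain.
Put 55 ft³ in storage unit 4; 95 ft³ remain.
Put 55 ft³ in storage unit 4; 40 ft³ remain.
Put 56 ft³ in storage unit 5; 94 ft³ remain.
Put 56 ft³ in storage unit 5; 38 ft³ remain.
Put 57 ft³ in storage unit 6; 93 ft³ remain.
Put 57 ft³ in storage unit 6; 36 ft³ remain.
Put 59 ft³ in storage unit 7; 91 ft³ remain.
Put 56 ft³ in storage unit 7; 35 ft³ remain.
Put 60 ft³ in storage unit 8; 90 ft³ remain.
Put 63 ft³ in storage unit 8; 27 ft³ remain.
Final storage units: [62,60] [60,55] [65,65] [55,55] [56,56] [57,57] [59,56] [60,63].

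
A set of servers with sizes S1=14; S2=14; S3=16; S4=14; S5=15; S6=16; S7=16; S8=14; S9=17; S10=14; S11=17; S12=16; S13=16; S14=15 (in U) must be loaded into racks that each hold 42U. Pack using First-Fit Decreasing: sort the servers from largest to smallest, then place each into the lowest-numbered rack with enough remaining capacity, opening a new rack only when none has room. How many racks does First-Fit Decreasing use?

Sorted descending: 17, 17, 16, 16, 16, 16, 16, 15, 15, 14, 14, 14, 14, 14.
17U → rack 1 (remaining 25U)
17U → rack 1 (remaining 8U)
16U → rack 2 (remaining 26U)
16U → rack 2 (remaining 10U)
16U → rack 3 (remaining 26U)
16U → rack 3 (remaining 10U)
16U → rack 4 (remaining 26U)
15U → rack 4 (remaining 11U)
15U → rack 5 (remaining 27U)
14U → rack 5 (remaining 13U)
14U → rack 6 (remaining 28U)
14U → rack 6 (remaining 14U)
14U → rack 6 (remaining 0U)
14U → rack 7 (remaining 28U)
Final racks: [17,17] [16,16] [16,16] [16,15] [15,14] [14,14,14] [14].

7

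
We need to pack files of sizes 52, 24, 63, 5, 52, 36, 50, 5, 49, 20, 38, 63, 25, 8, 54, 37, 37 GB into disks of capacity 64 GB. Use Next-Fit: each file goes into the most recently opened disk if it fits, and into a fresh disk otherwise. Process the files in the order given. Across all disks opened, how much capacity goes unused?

214

52 GB → disk 1 (remaining 12 GB)
24 GB → disk 2 (remaining 40 GB)
63 GB → disk 3 (remaining 1 GB)
5 GB → disk 4 (remaining 59 GB)
52 GB → disk 4 (remaining 7 GB)
36 GB → disk 5 (remaining 28 GB)
50 GB → disk 6 (remaining 14 GB)
5 GB → disk 6 (remaining 9 GB)
49 GB → disk 7 (remaining 15 GB)
20 GB → disk 8 (remaining 44 GB)
38 GB → disk 8 (remaining 6 GB)
63 GB → disk 9 (remaining 1 GB)
25 GB → disk 10 (remaining 39 GB)
8 GB → disk 10 (remaining 31 GB)
54 GB → disk 11 (remaining 10 GB)
37 GB → disk 12 (remaining 27 GB)
37 GB → disk 13 (remaining 27 GB)
13 disks × 64 GB = 832 GB; used 618 GB; unused 214 GB.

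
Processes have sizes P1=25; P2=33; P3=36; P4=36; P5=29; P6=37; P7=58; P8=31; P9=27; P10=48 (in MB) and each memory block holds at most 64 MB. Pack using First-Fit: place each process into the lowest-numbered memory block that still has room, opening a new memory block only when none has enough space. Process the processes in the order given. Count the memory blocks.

7

memory block 1: place P1 (25 MB), 39 MB left
memory block 1: place P2 (33 MB), 6 MB left
memory block 2: place P3 (36 MB), 28 MB left
memory block 3: place P4 (36 MB), 28 MB left
memory block 4: place P5 (29 MB), 35 MB left
memory block 5: place P6 (37 MB), 27 MB left
memory block 6: place P7 (58 MB), 6 MB left
memory block 4: place P8 (31 MB), 4 MB left
memory block 2: place P9 (27 MB), 1 MB left
memory block 7: place P10 (48 MB), 16 MB left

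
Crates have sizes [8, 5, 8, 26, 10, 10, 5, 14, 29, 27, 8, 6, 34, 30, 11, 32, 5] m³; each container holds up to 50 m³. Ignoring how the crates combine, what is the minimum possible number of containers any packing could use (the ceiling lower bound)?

Total size = 8 + 5 + 8 + 26 + 10 + 10 + 5 + 14 + 29 + 27 + 8 + 6 + 34 + 30 + 11 + 32 + 5 = 268 m³.
⌈268 / 50⌉ = 6.

6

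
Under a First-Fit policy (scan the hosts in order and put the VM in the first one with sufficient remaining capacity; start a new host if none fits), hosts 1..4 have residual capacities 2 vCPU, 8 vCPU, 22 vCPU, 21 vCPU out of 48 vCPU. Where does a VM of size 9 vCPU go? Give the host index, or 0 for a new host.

3

Hosts with room: host 3 (22 vCPU), host 4 (21 vCPU).
The first with room is host 3.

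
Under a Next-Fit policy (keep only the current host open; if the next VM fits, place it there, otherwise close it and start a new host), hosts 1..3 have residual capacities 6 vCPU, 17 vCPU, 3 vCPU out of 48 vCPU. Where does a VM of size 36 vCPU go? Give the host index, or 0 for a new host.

0

Next-Fit only looks at host 3, which has 3 vCPU free.
36 vCPU does not fit, so a new host is opened.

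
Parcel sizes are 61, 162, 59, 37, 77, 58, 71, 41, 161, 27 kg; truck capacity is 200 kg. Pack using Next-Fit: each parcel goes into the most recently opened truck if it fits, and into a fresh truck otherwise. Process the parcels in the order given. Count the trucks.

61 kg → truck 1 (remaining 139 kg)
162 kg → truck 2 (remaining 38 kg)
59 kg → truck 3 (remaining 141 kg)
37 kg → truck 3 (remaining 104 kg)
77 kg → truck 3 (remaining 27 kg)
58 kg → truck 4 (remaining 142 kg)
71 kg → truck 4 (remaining 71 kg)
41 kg → truck 4 (remaining 30 kg)
161 kg → truck 5 (remaining 39 kg)
27 kg → truck 5 (remaining 12 kg)
Final trucks: [61] [162] [59,37,77] [58,71,41] [161,27].

5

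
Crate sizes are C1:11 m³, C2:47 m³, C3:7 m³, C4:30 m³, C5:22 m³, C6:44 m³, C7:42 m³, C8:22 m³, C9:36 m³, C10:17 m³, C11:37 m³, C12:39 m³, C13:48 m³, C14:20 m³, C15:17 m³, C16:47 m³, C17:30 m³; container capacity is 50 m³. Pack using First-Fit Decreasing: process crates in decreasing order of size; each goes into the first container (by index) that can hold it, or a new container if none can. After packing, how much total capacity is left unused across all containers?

84

Sorted descending: 48, 47, 47, 44, 42, 39, 37, 36, 30, 30, 22, 22, 20, 17, 17, 11, 7.
container 1: place 48 m³, 2 m³ left
container 2: place 47 m³, 3 m³ left
container 3: place 47 m³, 3 m³ left
container 4: place 44 m³, 6 m³ left
container 5: place 42 m³, 8 m³ left
container 6: place 39 m³, 11 m³ left
container 7: place 37 m³, 13 m³ left
container 8: place 36 m³, 14 m³ left
container 9: place 30 m³, 20 m³ left
container 10: place 30 m³, 20 m³ left
container 11: place 22 m³, 28 m³ left
container 11: place 22 m³, 6 m³ left
container 9: place 20 m³, 0 m³ left
container 10: place 17 m³, 3 m³ left
container 12: place 17 m³, 33 m³ left
container 6: place 11 m³, 0 m³ left
container 5: place 7 m³, 1 m³ left
12 containers × 50 m³ = 600 m³; used 516 m³; unused 84 m³.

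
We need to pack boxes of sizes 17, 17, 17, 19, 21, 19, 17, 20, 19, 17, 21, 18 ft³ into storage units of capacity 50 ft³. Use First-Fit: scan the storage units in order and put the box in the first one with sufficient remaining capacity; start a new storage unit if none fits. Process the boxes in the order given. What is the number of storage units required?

17 ft³ → storage unit 1 (remaining 33 ft³)
17 ft³ → storage unit 1 (remaining 16 ft³)
17 ft³ → storage unit 2 (remaining 33 ft³)
19 ft³ → storage unit 2 (remaining 14 ft³)
21 ft³ → storage unit 3 (remaining 29 ft³)
19 ft³ → storage unit 3 (remaining 10 ft³)
17 ft³ → storage unit 4 (remaining 33 ft³)
20 ft³ → storage unit 4 (remaining 13 ft³)
19 ft³ → storage unit 5 (remaining 31 ft³)
17 ft³ → storage unit 5 (remaining 14 ft³)
21 ft³ → storage unit 6 (remaining 29 ft³)
18 ft³ → storage unit 6 (remaining 11 ft³)

6 storage units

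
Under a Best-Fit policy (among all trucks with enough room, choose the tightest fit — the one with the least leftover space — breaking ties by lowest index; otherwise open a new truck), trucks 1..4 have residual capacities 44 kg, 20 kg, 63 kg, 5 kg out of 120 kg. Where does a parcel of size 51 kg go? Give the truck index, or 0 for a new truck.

Trucks with room: truck 3 (63 kg).
Tightest fit is truck 3 with 63 kg free.

3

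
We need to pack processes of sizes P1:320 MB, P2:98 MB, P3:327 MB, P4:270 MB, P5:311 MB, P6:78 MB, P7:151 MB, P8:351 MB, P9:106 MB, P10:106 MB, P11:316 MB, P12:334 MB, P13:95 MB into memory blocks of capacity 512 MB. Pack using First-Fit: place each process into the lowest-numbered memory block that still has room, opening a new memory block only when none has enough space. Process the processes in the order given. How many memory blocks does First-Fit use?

7 memory blocks

P1 (320 MB) → memory block 1 (remaining 192 MB)
P2 (98 MB) → memory block 1 (remaining 94 MB)
P3 (327 MB) → memory block 2 (remaining 185 MB)
P4 (270 MB) → memory block 3 (remaining 242 MB)
P5 (311 MB) → memory block 4 (remaining 201 MB)
P6 (78 MB) → memory block 1 (remaining 16 MB)
P7 (151 MB) → memory block 2 (remaining 34 MB)
P8 (351 MB) → memory block 5 (remaining 161 MB)
P9 (106 MB) → memory block 3 (remaining 136 MB)
P10 (106 MB) → memory block 3 (remaining 30 MB)
P11 (316 MB) → memory block 6 (remaining 196 MB)
P12 (334 MB) → memory block 7 (remaining 178 MB)
P13 (95 MB) → memory block 4 (remaining 106 MB)
Final memory blocks: [320,98,78] [327,151] [270,106,106] [311,95] [351] [316] [334].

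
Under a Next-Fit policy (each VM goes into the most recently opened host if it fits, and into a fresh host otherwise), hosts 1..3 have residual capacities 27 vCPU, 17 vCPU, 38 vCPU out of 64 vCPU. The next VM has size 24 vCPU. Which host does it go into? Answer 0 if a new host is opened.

Next-Fit only looks at host 3, which has 38 vCPU free.
24 vCPU fits there.

3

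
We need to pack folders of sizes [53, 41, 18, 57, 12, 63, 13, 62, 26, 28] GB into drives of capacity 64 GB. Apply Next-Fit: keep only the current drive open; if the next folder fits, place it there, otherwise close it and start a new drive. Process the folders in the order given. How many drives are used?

8 drives

drive 1: place 53 GB, 11 GB left
drive 2: place 41 GB, 23 GB left
drive 2: place 18 GB, 5 GB left
drive 3: place 57 GB, 7 GB left
drive 4: place 12 GB, 52 GB left
drive 5: place 63 GB, 1 GB left
drive 6: place 13 GB, 51 GB left
drive 7: place 62 GB, 2 GB left
drive 8: place 26 GB, 38 GB left
drive 8: place 28 GB, 10 GB left
Final drives: [53] [41,18] [57] [12] [63] [13] [62] [26,28].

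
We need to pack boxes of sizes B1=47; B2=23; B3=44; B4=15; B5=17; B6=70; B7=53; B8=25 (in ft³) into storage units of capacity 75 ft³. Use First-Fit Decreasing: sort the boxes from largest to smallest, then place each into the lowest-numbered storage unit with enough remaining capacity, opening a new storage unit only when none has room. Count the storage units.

5 storage units

Sorted descending: 70, 53, 47, 44, 25, 23, 17, 15.
70 ft³ → storage unit 1 (remaining 5 ft³)
53 ft³ → storage unit 2 (remaining 22 ft³)
47 ft³ → storage unit 3 (remaining 28 ft³)
44 ft³ → storage unit 4 (remaining 31 ft³)
25 ft³ → storage unit 3 (remaining 3 ft³)
23 ft³ → storage unit 4 (remaining 8 ft³)
17 ft³ → storage unit 2 (remaining 5 ft³)
15 ft³ → storage unit 5 (remaining 60 ft³)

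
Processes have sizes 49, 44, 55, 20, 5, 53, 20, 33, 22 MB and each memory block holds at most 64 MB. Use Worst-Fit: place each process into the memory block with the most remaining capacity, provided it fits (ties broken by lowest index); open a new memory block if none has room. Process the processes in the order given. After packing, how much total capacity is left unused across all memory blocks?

83

memory block 1: place 49 MB, 15 MB left
memory block 2: place 44 MB, 20 MB left
memory block 3: place 55 MB, 9 MB left
memory block 2: place 20 MB, 0 MB left
memory block 1: place 5 MB, 10 MB left
memory block 4: place 53 MB, 11 MB left
memory block 5: place 20 MB, 44 MB left
memory block 5: place 33 MB, 11 MB left
memory block 6: place 22 MB, 42 MB left
6 memory blocks × 64 MB = 384 MB; used 301 MB; unused 83 MB.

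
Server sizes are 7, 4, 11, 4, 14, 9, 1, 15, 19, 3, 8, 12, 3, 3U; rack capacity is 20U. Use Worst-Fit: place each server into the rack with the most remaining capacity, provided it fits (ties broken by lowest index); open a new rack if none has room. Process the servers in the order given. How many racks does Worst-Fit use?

rack 1: place 7U, 13U left
rack 1: place 4U, 9U left
rack 2: place 11U, 9U left
rack 1: place 4U, 5U left
rack 3: place 14U, 6U left
rack 2: place 9U, 0U left
rack 3: place 1U, 5U left
rack 4: place 15U, 5U left
rack 5: place 19U, 1U left
rack 1: place 3U, 2U left
rack 6: place 8U, 12U left
rack 6: place 12U, 0U left
rack 3: place 3U, 2U left
rack 4: place 3U, 2U left

6 racks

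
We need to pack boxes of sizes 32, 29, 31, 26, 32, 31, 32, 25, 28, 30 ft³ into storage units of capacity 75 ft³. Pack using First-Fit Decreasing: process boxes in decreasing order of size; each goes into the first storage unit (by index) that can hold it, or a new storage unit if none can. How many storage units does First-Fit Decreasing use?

5 storage units

Sorted descending: 32, 32, 32, 31, 31, 30, 29, 28, 26, 25.
Put 32 ft³ in storage unit 1; 43 ft³ remain.
Put 32 ft³ in storage unit 1; 11 ft³ remain.
Put 32 ft³ in storage unit 2; 43 ft³ remain.
Put 31 ft³ in storage unit 2; 12 ft³ remain.
Put 31 ft³ in storage unit 3; 44 ft³ remain.
Put 30 ft³ in storage unit 3; 14 ft³ remain.
Put 29 ft³ in storage unit 4; 46 ft³ remain.
Put 28 ft³ in storage unit 4; 18 ft³ remain.
Put 26 ft³ in storage unit 5; 49 ft³ remain.
Put 25 ft³ in storage unit 5; 24 ft³ remain.
Final storage units: [32,32] [32,31] [31,30] [29,28] [26,25].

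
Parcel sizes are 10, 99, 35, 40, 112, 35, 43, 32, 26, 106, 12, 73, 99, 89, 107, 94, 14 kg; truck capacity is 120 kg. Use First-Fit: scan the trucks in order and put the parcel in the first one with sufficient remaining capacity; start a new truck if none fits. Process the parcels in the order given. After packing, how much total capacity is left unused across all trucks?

truck 1: place 10 kg, 110 kg left
truck 1: place 99 kg, 11 kg left
truck 2: place 35 kg, 85 kg left
truck 2: place 40 kg, 45 kg left
truck 3: place 112 kg, 8 kg left
truck 2: place 35 kg, 10 kg left
truck 4: place 43 kg, 77 kg left
truck 4: place 32 kg, 45 kg left
truck 4: place 26 kg, 19 kg left
truck 5: place 106 kg, 14 kg left
truck 4: place 12 kg, 7 kg left
truck 6: place 73 kg, 47 kg left
truck 7: place 99 kg, 21 kg left
truck 8: place 89 kg, 31 kg left
truck 9: place 107 kg, 13 kg left
truck 10: place 94 kg, 26 kg left
truck 5: place 14 kg, 0 kg left
10 trucks × 120 kg = 1200 kg; used 1026 kg; unused 174 kg.

174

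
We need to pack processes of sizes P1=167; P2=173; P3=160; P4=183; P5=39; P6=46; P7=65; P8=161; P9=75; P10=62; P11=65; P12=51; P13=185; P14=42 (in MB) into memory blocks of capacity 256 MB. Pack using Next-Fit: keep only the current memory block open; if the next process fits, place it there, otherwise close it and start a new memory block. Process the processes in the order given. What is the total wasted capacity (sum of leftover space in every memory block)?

Put P1 (167 MB) in memory block 1; 89 MB remain.
Put P2 (173 MB) in memory block 2; 83 MB remain.
Put P3 (160 MB) in memory block 3; 96 MB remain.
Put P4 (183 MB) in memory block 4; 73 MB remain.
Put P5 (39 MB) in memory block 4; 34 MB remain.
Put P6 (46 MB) in memory block 5; 210 MB remain.
Put P7 (65 MB) in memory block 5; 145 MB remain.
Put P8 (161 MB) in memory block 6; 95 MB remain.
Put P9 (75 MB) in memory block 6; 20 MB remain.
Put P10 (62 MB) in memory block 7; 194 MB remain.
Put P11 (65 MB) in memory block 7; 129 MB remain.
Put P12 (51 MB) in memory block 7; 78 MB remain.
Put P13 (185 MB) in memory block 8; 71 MB remain.
Put P14 (42 MB) in memory block 8; 29 MB remain.
8 memory blocks × 256 MB = 2048 MB; used 1474 MB; unused 574 MB.

574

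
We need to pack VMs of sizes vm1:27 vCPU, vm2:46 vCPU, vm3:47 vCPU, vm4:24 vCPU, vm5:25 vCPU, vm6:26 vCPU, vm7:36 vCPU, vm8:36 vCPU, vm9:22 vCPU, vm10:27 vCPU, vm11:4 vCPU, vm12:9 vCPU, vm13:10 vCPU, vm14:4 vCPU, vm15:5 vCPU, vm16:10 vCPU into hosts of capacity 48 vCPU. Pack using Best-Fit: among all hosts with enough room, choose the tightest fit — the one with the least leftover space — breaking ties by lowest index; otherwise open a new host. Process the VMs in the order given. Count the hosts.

9 hosts

vm1 (27 vCPU) → host 1 (remaining 21 vCPU)
vm2 (46 vCPU) → host 2 (remaining 2 vCPU)
vm3 (47 vCPU) → host 3 (remaining 1 vCPU)
vm4 (24 vCPU) → host 4 (remaining 24 vCPU)
vm5 (25 vCPU) → host 5 (remaining 23 vCPU)
vm6 (26 vCPU) → host 6 (remaining 22 vCPU)
vm7 (36 vCPU) → host 7 (remaining 12 vCPU)
vm8 (36 vCPU) → host 8 (remaining 12 vCPU)
vm9 (22 vCPU) → host 6 (remaining 0 vCPU)
vm10 (27 vCPU) → host 9 (remaining 21 vCPU)
vm11 (4 vCPU) → host 7 (remaining 8 vCPU)
vm12 (9 vCPU) → host 8 (remaining 3 vCPU)
vm13 (10 vCPU) → host 1 (remaining 11 vCPU)
vm14 (4 vCPU) → host 7 (remaining 4 vCPU)
vm15 (5 vCPU) → host 1 (remaining 6 vCPU)
vm16 (10 vCPU) → host 9 (remaining 11 vCPU)
Final hosts: [27,10,5] [46] [47] [24] [25] [26,22] [36,4,4] [36,9] [27,10].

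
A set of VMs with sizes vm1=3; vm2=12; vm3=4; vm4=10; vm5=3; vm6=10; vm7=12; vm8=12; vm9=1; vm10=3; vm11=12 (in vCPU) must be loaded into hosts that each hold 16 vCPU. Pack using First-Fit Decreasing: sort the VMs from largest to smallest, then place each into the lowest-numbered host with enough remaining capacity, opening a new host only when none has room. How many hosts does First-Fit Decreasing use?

6

Sorted descending: 12, 12, 12, 12, 10, 10, 4, 3, 3, 3, 1.
Put 12 vCPU in host 1; 4 vCPU remain.
Put 12 vCPU in host 2; 4 vCPU remain.
Put 12 vCPU in host 3; 4 vCPU remain.
Put 12 vCPU in host 4; 4 vCPU remain.
Put 10 vCPU in host 5; 6 vCPU remain.
Put 10 vCPU in host 6; 6 vCPU remain.
Put 4 vCPU in host 1; 0 vCPU remain.
Put 3 vCPU in host 2; 1 vCPU remain.
Put 3 vCPU in host 3; 1 vCPU remain.
Put 3 vCPU in host 4; 1 vCPU remain.
Put 1 vCPU in host 2; 0 vCPU remain.
Final hosts: [12,4] [12,3,1] [12,3] [12,3] [10] [10].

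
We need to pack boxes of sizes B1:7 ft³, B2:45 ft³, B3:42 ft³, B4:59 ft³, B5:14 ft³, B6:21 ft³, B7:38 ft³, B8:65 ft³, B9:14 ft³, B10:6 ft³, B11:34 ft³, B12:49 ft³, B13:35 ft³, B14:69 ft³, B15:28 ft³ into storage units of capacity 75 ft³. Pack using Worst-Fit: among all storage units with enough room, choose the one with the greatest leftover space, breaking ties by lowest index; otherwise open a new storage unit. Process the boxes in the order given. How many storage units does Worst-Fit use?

B1 (7 ft³) → storage unit 1 (remaining 68 ft³)
B2 (45 ft³) → storage unit 1 (remaining 23 ft³)
B3 (42 ft³) → storage unit 2 (remaining 33 ft³)
B4 (59 ft³) → storage unit 3 (remaining 16 ft³)
B5 (14 ft³) → storage unit 2 (remaining 19 ft³)
B6 (21 ft³) → storage unit 1 (remaining 2 ft³)
B7 (38 ft³) → storage unit 4 (remaining 37 ft³)
B8 (65 ft³) → storage unit 5 (remaining 10 ft³)
B9 (14 ft³) → storage unit 4 (remaining 23 ft³)
B10 (6 ft³) → storage unit 4 (remaining 17 ft³)
B11 (34 ft³) → storage unit 6 (remaining 41 ft³)
B12 (49 ft³) → storage unit 7 (remaining 26 ft³)
B13 (35 ft³) → storage unit 6 (remaining 6 ft³)
B14 (69 ft³) → storage unit 8 (remaining 6 ft³)
B15 (28 ft³) → storage unit 9 (remaining 47 ft³)
Final storage units: [7,45,21] [42,14] [59] [38,14,6] [65] [34,35] [49] [69] [28].

9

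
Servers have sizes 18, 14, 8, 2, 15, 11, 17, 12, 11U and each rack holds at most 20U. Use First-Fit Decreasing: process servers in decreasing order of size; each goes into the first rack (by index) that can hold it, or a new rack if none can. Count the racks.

Sorted descending: 18, 17, 15, 14, 12, 11, 11, 8, 2.
rack 1: place 18U, 2U left
rack 2: place 17U, 3U left
rack 3: place 15U, 5U left
rack 4: place 14U, 6U left
rack 5: place 12U, 8U left
rack 6: place 11U, 9U left
rack 7: place 11U, 9U left
rack 5: place 8U, 0U left
rack 1: place 2U, 0U left
Final racks: [18,2] [17] [15] [14] [12,8] [11] [11].

7 racks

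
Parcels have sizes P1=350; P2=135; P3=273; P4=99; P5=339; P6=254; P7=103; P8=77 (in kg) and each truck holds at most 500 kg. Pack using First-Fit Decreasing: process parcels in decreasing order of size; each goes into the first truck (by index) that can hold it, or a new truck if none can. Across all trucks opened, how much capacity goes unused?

370

Sorted descending: 350, 339, 273, 254, 135, 103, 99, 77.
Put 350 kg in truck 1; 150 kg remain.
Put 339 kg in truck 2; 161 kg remain.
Put 273 kg in truck 3; 227 kg remain.
Put 254 kg in truck 4; 246 kg remain.
Put 135 kg in truck 1; 15 kg remain.
Put 103 kg in truck 2; 58 kg remain.
Put 99 kg in truck 3; 128 kg remain.
Put 77 kg in truck 3; 51 kg remain.
4 trucks × 500 kg = 2000 kg; used 1630 kg; unused 370 kg.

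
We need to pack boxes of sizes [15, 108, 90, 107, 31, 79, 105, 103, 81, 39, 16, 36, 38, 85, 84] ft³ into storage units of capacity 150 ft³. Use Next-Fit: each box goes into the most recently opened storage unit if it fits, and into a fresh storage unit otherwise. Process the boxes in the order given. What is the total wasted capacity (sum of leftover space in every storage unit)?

15 ft³ → storage unit 1 (remaining 135 ft³)
108 ft³ → storage unit 1 (remaining 27 ft³)
90 ft³ → storage unit 2 (remaining 60 ft³)
107 ft³ → storage unit 3 (remaining 43 ft³)
31 ft³ → storage unit 3 (remaining 12 ft³)
79 ft³ → storage unit 4 (remaining 71 ft³)
105 ft³ → storage unit 5 (remaining 45 ft³)
103 ft³ → storage unit 6 (remaining 47 ft³)
81 ft³ → storage unit 7 (remaining 69 ft³)
39 ft³ → storage unit 7 (remaining 30 ft³)
16 ft³ → storage unit 7 (remaining 14 ft³)
36 ft³ → storage unit 8 (remaining 114 ft³)
38 ft³ → storage unit 8 (remaining 76 ft³)
85 ft³ → storage unit 9 (remaining 65 ft³)
84 ft³ → storage unit 10 (remaining 66 ft³)
10 storage units × 150 ft³ = 1500 ft³; used 1017 ft³; unused 483 ft³.

483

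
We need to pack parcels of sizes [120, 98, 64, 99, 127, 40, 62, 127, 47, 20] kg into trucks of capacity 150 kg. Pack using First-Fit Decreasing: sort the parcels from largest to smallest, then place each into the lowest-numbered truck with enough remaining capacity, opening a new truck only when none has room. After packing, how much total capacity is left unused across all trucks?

96

Sorted descending: 127, 127, 120, 99, 98, 64, 62, 47, 40, 20.
Put 127 kg in truck 1; 23 kg remain.
Put 127 kg in truck 2; 23 kg remain.
Put 120 kg in truck 3; 30 kg remain.
Put 99 kg in truck 4; 51 kg remain.
Put 98 kg in truck 5; 52 kg remain.
Put 64 kg in truck 6; 86 kg remain.
Put 62 kg in truck 6; 24 kg remain.
Put 47 kg in truck 4; 4 kg remain.
Put 40 kg in truck 5; 12 kg remain.
Put 20 kg in truck 1; 3 kg remain.
6 trucks × 150 kg = 900 kg; used 804 kg; unused 96 kg.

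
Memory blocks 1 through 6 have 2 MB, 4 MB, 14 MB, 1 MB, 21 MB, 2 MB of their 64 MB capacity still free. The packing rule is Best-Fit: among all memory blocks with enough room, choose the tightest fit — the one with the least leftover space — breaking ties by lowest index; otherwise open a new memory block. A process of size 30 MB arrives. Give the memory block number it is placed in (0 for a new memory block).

0

No memory block has ≥ 30 MB free, so a new memory block is opened.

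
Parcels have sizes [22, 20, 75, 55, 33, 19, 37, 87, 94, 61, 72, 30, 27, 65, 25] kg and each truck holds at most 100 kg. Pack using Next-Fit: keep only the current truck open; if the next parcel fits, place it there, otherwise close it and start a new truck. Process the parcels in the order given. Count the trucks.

truck 1: place 22 kg, 78 kg left
truck 1: place 20 kg, 58 kg left
truck 2: place 75 kg, 25 kg left
truck 3: place 55 kg, 45 kg left
truck 3: place 33 kg, 12 kg left
truck 4: place 19 kg, 81 kg left
truck 4: place 37 kg, 44 kg left
truck 5: place 87 kg, 13 kg left
truck 6: place 94 kg, 6 kg left
truck 7: place 61 kg, 39 kg left
truck 8: place 72 kg, 28 kg left
truck 9: place 30 kg, 70 kg left
truck 9: place 27 kg, 43 kg left
truck 10: place 65 kg, 35 kg left
truck 10: place 25 kg, 10 kg left

10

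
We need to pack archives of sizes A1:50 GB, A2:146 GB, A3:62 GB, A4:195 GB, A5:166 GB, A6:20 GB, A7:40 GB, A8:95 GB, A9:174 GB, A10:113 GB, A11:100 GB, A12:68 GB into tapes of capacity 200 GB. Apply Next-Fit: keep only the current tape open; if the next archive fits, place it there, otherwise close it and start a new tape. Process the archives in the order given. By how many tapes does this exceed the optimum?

Next-Fit: [50,146] [62] [195] [166,20] [40,95] [174] [113] [100,68] → 8 tapes.
Total size 1229 GB; any packing needs at least ⌈1229/200⌉ = 7 tapes.
An optimal packing achieves that bound: [195] [174,20] [166] [146,50] [113,68] [100,95] [62,40] → 7 tapes.
Excess: 8 − 7 = 1.

1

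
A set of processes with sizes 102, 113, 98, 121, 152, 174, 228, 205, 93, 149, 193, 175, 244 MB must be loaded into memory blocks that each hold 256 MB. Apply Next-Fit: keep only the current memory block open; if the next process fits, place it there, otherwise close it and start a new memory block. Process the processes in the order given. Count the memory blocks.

102 MB → memory block 1 (remaining 154 MB)
113 MB → memory block 1 (remaining 41 MB)
98 MB → memory block 2 (remaining 158 MB)
121 MB → memory block 2 (remaining 37 MB)
152 MB → memory block 3 (remaining 104 MB)
174 MB → memory block 4 (remaining 82 MB)
228 MB → memory block 5 (remaining 28 MB)
205 MB → memory block 6 (remaining 51 MB)
93 MB → memory block 7 (remaining 163 MB)
149 MB → memory block 7 (remaining 14 MB)
193 MB → memory block 8 (remaining 63 MB)
175 MB → memory block 9 (remaining 81 MB)
244 MB → memory block 10 (remaining 12 MB)
Final memory blocks: [102,113] [98,121] [152] [174] [228] [205] [93,149] [193] [175] [244].

10 memory blocks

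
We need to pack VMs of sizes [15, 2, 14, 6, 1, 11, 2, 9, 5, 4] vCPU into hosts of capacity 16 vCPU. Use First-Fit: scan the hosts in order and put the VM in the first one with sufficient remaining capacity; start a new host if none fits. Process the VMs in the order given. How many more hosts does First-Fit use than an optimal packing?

First-Fit: [15,1] [2,14] [6,2,5] [11,4] [9] → 5 hosts.
Total size 69 vCPU; any packing needs at least ⌈69/16⌉ = 5 hosts.
So 5 is already optimal.

0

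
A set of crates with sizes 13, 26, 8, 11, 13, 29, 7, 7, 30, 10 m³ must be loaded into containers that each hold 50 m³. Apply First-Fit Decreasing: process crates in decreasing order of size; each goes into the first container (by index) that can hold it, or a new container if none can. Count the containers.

4

Sorted descending: 30, 29, 26, 13, 13, 11, 10, 8, 7, 7.
Put 30 m³ in container 1; 20 m³ remain.
Put 29 m³ in container 2; 21 m³ remain.
Put 26 m³ in container 3; 24 m³ remain.
Put 13 m³ in container 1; 7 m³ remain.
Put 13 m³ in container 2; 8 m³ remain.
Put 11 m³ in container 3; 13 m³ remain.
Put 10 m³ in container 3; 3 m³ remain.
Put 8 m³ in container 2; 0 m³ remain.
Put 7 m³ in container 1; 0 m³ remain.
Put 7 m³ in container 4; 43 m³ remain.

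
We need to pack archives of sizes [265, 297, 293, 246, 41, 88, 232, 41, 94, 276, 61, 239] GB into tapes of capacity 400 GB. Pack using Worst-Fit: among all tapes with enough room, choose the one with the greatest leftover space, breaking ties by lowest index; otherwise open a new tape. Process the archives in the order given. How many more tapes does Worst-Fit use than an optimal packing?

Worst-Fit: [265,88] [297] [293] [246,41] [232,41,94] [276,61] [239] → 7 tapes.
7 archives exceed 200 GB (half the capacity), and no two of those can share a tape, so at least 7 tapes are needed.
So 7 is already optimal.

0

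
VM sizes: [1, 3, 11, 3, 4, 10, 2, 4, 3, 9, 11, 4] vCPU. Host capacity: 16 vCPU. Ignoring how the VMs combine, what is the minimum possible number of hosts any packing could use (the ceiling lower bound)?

Total size = 1 + 3 + 11 + 3 + 4 + 10 + 2 + 4 + 3 + 9 + 11 + 4 = 65 vCPU.
⌈65 / 16⌉ = 5.

5 hosts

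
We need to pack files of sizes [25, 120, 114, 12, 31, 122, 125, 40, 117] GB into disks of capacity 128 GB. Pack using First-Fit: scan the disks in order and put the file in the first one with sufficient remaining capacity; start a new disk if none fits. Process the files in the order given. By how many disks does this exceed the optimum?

First-Fit: [25,12,31,40] [120] [114] [122] [125] [117] → 6 disks.
Total size 706 GB; any packing needs at least ⌈706/128⌉ = 6 disks.
So 6 is already optimal.

0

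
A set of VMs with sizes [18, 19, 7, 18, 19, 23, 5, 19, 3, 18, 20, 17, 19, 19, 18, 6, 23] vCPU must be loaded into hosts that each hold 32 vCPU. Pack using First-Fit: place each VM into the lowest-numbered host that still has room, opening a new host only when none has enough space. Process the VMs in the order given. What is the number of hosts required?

18 vCPU → host 1 (remaining 14 vCPU)
19 vCPU → host 2 (remaining 13 vCPU)
7 vCPU → host 1 (remaining 7 vCPU)
18 vCPU → host 3 (remaining 14 vCPU)
19 vCPU → host 4 (remaining 13 vCPU)
23 vCPU → host 5 (remaining 9 vCPU)
5 vCPU → host 1 (remaining 2 vCPU)
19 vCPU → host 6 (remaining 13 vCPU)
3 vCPU → host 2 (remaining 10 vCPU)
18 vCPU → host 7 (remaining 14 vCPU)
20 vCPU → host 8 (remaining 12 vCPU)
17 vCPU → host 9 (remaining 15 vCPU)
19 vCPU → host 10 (remaining 13 vCPU)
19 vCPU → host 11 (remaining 13 vCPU)
18 vCPU → host 12 (remaining 14 vCPU)
6 vCPU → host 2 (remaining 4 vCPU)
23 vCPU → host 13 (remaining 9 vCPU)

13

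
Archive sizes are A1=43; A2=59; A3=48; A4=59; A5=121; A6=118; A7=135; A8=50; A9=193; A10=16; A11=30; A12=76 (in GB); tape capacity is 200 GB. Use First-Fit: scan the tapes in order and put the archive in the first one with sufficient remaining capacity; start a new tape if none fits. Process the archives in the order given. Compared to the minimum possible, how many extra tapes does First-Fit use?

1

First-Fit: [43,59,48,50] [59,121,16] [118,30] [135] [193] [76] → 6 tapes.
Total size 948 GB; any packing needs at least ⌈948/200⌉ = 5 tapes.
An optimal packing achieves that bound: [193] [135,59] [121,76] [118,59,16] [50,48,43,30] → 5 tapes.
Excess: 6 − 5 = 1.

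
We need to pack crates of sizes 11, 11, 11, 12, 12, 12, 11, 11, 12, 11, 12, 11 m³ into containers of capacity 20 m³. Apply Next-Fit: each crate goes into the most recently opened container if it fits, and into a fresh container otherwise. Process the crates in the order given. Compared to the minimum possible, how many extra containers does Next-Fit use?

Next-Fit: [11] [11] [11] [12] [12] [12] [11] [11] [12] [11] [12] [11] → 12 containers.
12 crates exceed 10 m³ (half the capacity), and no two of those can share a container, so at least 12 containers are needed.
So 12 is already optimal.

0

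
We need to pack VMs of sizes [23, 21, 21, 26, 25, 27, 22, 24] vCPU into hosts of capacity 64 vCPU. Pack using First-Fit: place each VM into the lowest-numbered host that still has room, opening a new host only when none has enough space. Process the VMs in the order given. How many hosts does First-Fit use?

4

host 1: place 23 vCPU, 41 vCPU left
host 1: place 21 vCPU, 20 vCPU left
host 2: place 21 vCPU, 43 vCPU left
host 2: place 26 vCPU, 17 vCPU left
host 3: place 25 vCPU, 39 vCPU left
host 3: place 27 vCPU, 12 vCPU left
host 4: place 22 vCPU, 42 vCPU left
host 4: place 24 vCPU, 18 vCPU left
Final hosts: [23,21] [21,26] [25,27] [22,24].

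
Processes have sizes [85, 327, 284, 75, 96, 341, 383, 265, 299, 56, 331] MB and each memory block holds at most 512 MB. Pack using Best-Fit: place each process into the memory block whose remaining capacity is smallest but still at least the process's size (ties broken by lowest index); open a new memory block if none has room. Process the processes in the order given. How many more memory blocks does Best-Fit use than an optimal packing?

0

Best-Fit: [85,327,75] [284,96] [341] [383,56] [265] [299] [331] → 7 memory blocks.
7 processes exceed 256 MB (half the capacity), and no two of those can share a memory block, so at least 7 memory blocks are needed.
So 7 is already optimal.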